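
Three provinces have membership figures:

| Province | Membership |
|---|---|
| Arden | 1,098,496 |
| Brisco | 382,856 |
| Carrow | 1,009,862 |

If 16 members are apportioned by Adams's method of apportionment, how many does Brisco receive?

Standard divisor 2491214/16 ≈ 155700.875; standard quotas: Arden 7.055, Brisco 2.459, Carrow 6.486.
Rounding up gives 8, 3, 7 = 18 seats, so the divisor must be adjusted.
With modified divisor 175700: modified quotas Arden 6.252, Brisco 2.179, Carrow 5.748.
Rounding up: Arden 7, Brisco 3, Carrow 6 (total 16).
Brisco receives 3.

3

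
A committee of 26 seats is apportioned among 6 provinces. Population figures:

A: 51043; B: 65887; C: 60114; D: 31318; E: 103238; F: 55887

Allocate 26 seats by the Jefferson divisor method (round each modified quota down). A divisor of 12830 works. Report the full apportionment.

With modified divisor 12830: modified quotas A 3.978, B 5.135, C 4.685, D 2.441, E 8.047, F 4.356.
Rounding down: A 3, B 5, C 4, D 2, E 8, F 4 (total 26).

A=3, B=5, C=4, D=2, E=8, F=4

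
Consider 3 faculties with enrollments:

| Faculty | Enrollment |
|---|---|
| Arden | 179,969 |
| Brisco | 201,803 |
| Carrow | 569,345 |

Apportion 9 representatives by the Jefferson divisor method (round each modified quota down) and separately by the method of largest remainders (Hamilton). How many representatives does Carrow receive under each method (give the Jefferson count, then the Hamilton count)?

Jefferson: Arden 1, Brisco 2, Carrow 6.
Hamilton: Arden 2, Brisco 2, Carrow 5.
Carrow gets 6 under Jefferson and 5 under Hamilton.

6 and 5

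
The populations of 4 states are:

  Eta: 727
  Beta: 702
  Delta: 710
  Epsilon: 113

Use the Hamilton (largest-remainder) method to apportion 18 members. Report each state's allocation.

Eta 6, Beta 5, Delta 6, Epsilon 1

Standard divisor: 2252 ÷ 18 ≈ 125.111.
Standard quotas: Eta 5.811, Beta 5.611, Delta 5.675, Epsilon 0.903.
Lower quotas: Eta 5, Beta 5, Delta 5, Epsilon 0 (sum 15, leaving 3 seats).
Remainders in descending order: Epsilon 0.903, Eta 0.811, Delta 0.675, Beta 0.611.
Largest remainders: Epsilon, Eta, Delta receive the extra seats.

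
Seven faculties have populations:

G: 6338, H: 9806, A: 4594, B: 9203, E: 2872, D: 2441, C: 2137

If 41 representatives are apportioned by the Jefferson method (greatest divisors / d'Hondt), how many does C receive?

Standard divisor 37391/41 ≈ 911.976; standard quotas: G 6.950, H 10.752, A 5.037, B 10.091, E 3.149, D 2.677, C 2.343.
Rounding down gives 6, 10, 5, 10, 3, 2, 2 = 38 seats, so the divisor must be adjusted.
With modified divisor 830: modified quotas G 7.636, H 11.814, A 5.535, B 11.088, E 3.460, D 2.941, C 2.575.
Rounding down: G 7, H 11, A 5, B 11, E 3, D 2, C 2 (total 41).
C receives 2.

2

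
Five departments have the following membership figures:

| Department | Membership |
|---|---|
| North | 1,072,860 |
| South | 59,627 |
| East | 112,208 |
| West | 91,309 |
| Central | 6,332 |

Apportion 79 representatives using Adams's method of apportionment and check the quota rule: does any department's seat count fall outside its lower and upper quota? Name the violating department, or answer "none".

North

Standard quotas: North 63.141, South 3.509, East 6.604, West 5.374, Central 0.373.
Adams allocation: North 61, South 4, East 7, West 6, Central 1.
North has quota 63.141 (lower 63, upper 64) but receives 61 — outside the quota interval.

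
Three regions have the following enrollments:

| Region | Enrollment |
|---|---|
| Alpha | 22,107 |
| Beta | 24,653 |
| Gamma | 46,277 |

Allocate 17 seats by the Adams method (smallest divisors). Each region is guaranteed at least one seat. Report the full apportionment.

Alpha: 4, Beta: 5, Gamma: 8

Standard divisor 93037/17 ≈ 5472.765; standard quotas: Alpha 4.039, Beta 4.505, Gamma 8.456.
Rounding up gives 5, 5, 9 = 19 seats, so the divisor must be adjusted.
With modified divisor 6000: modified quotas Alpha 3.684, Beta 4.109, Gamma 7.713.
Rounding up: Alpha 4, Beta 5, Gamma 8 (total 17).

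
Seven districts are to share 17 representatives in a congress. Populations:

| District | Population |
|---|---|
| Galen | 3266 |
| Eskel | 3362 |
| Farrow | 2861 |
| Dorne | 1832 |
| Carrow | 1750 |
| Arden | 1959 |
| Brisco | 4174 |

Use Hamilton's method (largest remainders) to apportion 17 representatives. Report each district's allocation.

Standard divisor: 19204 ÷ 17 ≈ 1129.647.
Standard quotas: Galen 2.891, Eskel 2.976, Farrow 2.533, Dorne 1.622, Carrow 1.549, Arden 1.734, Brisco 3.695.
Lower quotas: Galen 2, Eskel 2, Farrow 2, Dorne 1, Carrow 1, Arden 1, Brisco 3 (sum 12, leaving 5 seats).
Remainders in descending order: Eskel 0.976, Galen 0.891, Arden 0.734, Brisco 0.695, Dorne 0.622, Carrow 0.549, Farrow 0.533.
The surplus seats go to Eskel, Galen, Arden, Brisco, Dorne.

Galen 3, Eskel 3, Farrow 2, Dorne 2, Carrow 1, Arden 2, Brisco 4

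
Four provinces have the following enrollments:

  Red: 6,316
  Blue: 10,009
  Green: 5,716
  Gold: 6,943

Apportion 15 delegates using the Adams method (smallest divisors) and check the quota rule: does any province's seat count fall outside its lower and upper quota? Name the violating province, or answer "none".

none

Standard quotas: Red 3.269, Blue 5.180, Green 2.958, Gold 3.593.
Adams allocation: Red 3, Blue 5, Green 3, Gold 4.
Every allocation lies between the lower and upper quota.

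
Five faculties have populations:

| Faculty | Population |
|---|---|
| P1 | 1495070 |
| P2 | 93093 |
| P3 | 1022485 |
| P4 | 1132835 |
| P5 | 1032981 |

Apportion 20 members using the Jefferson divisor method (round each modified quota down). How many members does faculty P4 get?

Standard divisor 4776464/20 ≈ 238823.2; standard quotas: P1 6.260, P2 0.390, P3 4.281, P4 4.743, P5 4.325.
Rounding down gives 6, 0, 4, 4, 4 = 18 seats, so the divisor must be adjusted.
With modified divisor 210100: modified quotas P1 7.116, P2 0.443, P3 4.867, P4 5.392, P5 4.917.
Rounding down: P1 7, P2 0, P3 4, P4 5, P5 4 (total 20).
P4 receives 5.

5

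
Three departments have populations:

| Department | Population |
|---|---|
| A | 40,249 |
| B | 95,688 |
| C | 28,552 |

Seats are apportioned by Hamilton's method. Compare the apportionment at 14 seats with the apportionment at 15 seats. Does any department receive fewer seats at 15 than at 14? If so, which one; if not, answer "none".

At 14 seats: A 3, B 8, C 3.
At 15 seats: A 4, B 9, C 2.
C drops from 3 to 2.

C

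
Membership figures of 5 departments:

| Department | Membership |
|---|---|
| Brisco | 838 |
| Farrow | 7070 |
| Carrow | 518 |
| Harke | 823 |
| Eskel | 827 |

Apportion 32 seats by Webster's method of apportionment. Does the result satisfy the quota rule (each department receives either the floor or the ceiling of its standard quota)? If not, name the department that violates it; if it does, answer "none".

Standard quotas: Brisco 2.661, Farrow 22.453, Carrow 1.645, Harke 2.614, Eskel 2.626.
Webster allocation: Brisco 3, Farrow 21, Carrow 2, Harke 3, Eskel 3.
Farrow has quota 22.453 (lower 22, upper 23) but receives 21 — outside the quota interval.

Farrow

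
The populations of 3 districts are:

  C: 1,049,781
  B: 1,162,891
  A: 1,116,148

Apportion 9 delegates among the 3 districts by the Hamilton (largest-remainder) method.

C 3, B 3, A 3

The standard divisor is 3328820/9 ≈ 369868.889.
Standard quotas: C 2.8383, B 3.1441, A 3.0177.
Lower quotas: C 2, B 3, A 3 (sum 8, leaving 1 seat).
Remainders in descending order: C 0.8383, B 0.1441, A 0.0177.
Largest remainder: C receives the extra seat.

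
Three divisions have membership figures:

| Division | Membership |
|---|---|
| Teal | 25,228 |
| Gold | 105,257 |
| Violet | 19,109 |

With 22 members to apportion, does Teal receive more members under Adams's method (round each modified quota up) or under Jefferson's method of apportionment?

Adams: Teal 4, Gold 15, Violet 3.
Jefferson: Teal 3, Gold 16, Violet 3.
Teal gets 4 under Adams and 3 under Jefferson.

Adams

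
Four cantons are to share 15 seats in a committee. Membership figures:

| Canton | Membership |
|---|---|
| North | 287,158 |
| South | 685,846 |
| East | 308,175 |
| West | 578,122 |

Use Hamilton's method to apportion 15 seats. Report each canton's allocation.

North 2; South 6; East 2; West 5

Total 1859301; standard divisor 1859301/15 ≈ 123953.4.
Standard quotas: North 2.3167, South 5.5331, East 2.4862, West 4.6640.
Lower quotas: North 2, South 5, East 2, West 4 (sum 13, leaving 2 seats).
Remainders in descending order: West 0.6640, South 0.5331, East 0.4862, North 0.3167.
The surplus seats go to West, South.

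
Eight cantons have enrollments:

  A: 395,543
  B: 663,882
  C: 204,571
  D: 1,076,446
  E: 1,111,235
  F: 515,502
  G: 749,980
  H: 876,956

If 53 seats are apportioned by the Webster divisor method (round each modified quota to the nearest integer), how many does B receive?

6

Standard divisor 5594115/53 ≈ 105549.34; standard quotas: A 3.747, B 6.290, C 1.938, D 10.199, E 10.528, F 4.884, G 7.105, H 8.308.
Rounding to the nearest integer gives A 4, B 6, C 2, D 10, E 11, F 5, G 7, H 8 — total 53, matching the house size, so no adjustment is needed.
B receives 6.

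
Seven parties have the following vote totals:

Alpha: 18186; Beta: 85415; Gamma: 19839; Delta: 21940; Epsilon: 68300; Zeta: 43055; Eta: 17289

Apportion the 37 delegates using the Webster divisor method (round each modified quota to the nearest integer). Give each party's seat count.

Alpha 2, Beta 12, Gamma 3, Delta 3, Epsilon 9, Zeta 6, Eta 2

Standard divisor 274024/37 ≈ 7406.054; standard quotas: Alpha 2.456, Beta 11.533, Gamma 2.679, Delta 2.962, Epsilon 9.222, Zeta 5.813, Eta 2.334.
Rounding to the nearest integer gives Alpha 2, Beta 12, Gamma 3, Delta 3, Epsilon 9, Zeta 6, Eta 2 — total 37, matching the house size, so no adjustment is needed.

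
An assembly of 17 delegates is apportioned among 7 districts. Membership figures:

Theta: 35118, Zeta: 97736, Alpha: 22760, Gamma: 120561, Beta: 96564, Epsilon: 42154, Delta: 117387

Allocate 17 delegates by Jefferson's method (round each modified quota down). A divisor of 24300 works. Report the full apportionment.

Theta 1, Zeta 4, Alpha 0, Gamma 4, Beta 3, Epsilon 1, Delta 4

With modified divisor 24300: modified quotas Theta 1.445, Zeta 4.022, Alpha 0.937, Gamma 4.961, Beta 3.974, Epsilon 1.735, Delta 4.831.
Rounding down: Theta 1, Zeta 4, Alpha 0, Gamma 4, Beta 3, Epsilon 1, Delta 4 (total 17).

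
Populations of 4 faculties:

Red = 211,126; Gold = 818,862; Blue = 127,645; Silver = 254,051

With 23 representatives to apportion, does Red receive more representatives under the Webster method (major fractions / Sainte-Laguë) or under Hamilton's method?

Webster: Red 3, Gold 14, Blue 2, Silver 4.
Hamilton: Red 4, Gold 13, Blue 2, Silver 4.
Red gets 3 under Webster and 4 under Hamilton.

Hamilton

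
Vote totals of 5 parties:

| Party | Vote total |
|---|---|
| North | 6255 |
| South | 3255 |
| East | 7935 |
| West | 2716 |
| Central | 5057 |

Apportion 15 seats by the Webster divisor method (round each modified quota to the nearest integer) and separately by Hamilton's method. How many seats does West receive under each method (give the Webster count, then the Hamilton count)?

Webster: North 4, South 2, East 4, West 2, Central 3.
Hamilton: North 4, South 2, East 5, West 1, Central 3.
West gets 2 under Webster and 1 under Hamilton.

2 and 1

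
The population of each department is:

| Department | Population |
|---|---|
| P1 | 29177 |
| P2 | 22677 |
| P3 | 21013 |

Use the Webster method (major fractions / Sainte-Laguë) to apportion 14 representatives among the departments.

Standard divisor 72867/14 ≈ 5204.786; standard quotas: P1 5.606, P2 4.357, P3 4.037.
Rounding to the nearest integer gives P1 6, P2 4, P3 4 — total 14, matching the house size, so no adjustment is needed.

P1: 6; P2: 4; P3: 4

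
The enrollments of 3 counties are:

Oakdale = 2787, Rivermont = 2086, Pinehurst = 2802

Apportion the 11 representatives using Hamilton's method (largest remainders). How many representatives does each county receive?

Oakdale 4, Rivermont 3, Pinehurst 4

Total 7675; standard divisor 7675/11 ≈ 697.727.
Standard quotas: Oakdale 3.994, Rivermont 2.990, Pinehurst 4.016.
Lower quotas: Oakdale 3, Rivermont 2, Pinehurst 4 (sum 9, leaving 2 seats).
Remainders in descending order: Oakdale 0.994, Rivermont 0.990, Pinehurst 0.016.
The surplus seats go to Oakdale, Rivermont.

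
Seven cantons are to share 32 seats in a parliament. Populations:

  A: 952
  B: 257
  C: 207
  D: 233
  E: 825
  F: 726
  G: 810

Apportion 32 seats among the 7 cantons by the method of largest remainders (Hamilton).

A=8, B=2, C=2, D=2, E=6, F=6, G=6

Standard divisor: 4010 ÷ 32 ≈ 125.312.
Standard quotas: A 7.597, B 2.051, C 1.652, D 1.859, E 6.584, F 5.794, G 6.464.
Lower quotas: A 7, B 2, C 1, D 1, E 6, F 5, G 6 (sum 28, leaving 4 seats).
Remainders in descending order: D 0.859, F 0.794, C 0.652, A 0.597, E 0.584, G 0.464, B 0.051.
Largest remainders: D, F, C, A receive the extra seats.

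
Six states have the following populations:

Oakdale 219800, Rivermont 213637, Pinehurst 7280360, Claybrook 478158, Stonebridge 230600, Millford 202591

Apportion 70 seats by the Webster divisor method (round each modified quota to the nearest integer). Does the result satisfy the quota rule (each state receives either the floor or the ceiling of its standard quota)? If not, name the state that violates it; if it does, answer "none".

Standard quotas: Oakdale 1.784, Rivermont 1.734, Pinehurst 59.086, Claybrook 3.881, Stonebridge 1.872, Millford 1.644.
Webster allocation: Oakdale 2, Rivermont 2, Pinehurst 58, Claybrook 4, Stonebridge 2, Millford 2.
Pinehurst has quota 59.086 (lower 59, upper 60) but receives 58 — outside the quota interval.

Pinehurst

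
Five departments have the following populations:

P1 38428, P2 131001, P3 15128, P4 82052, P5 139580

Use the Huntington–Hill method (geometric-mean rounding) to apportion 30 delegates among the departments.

P1=3, P2=10, P3=1, P4=6, P5=10

With divisor 13559: modified quotas P1 2.834, P2 9.662, P3 1.116, P4 6.051, P5 10.294.
Geometric-mean thresholds: P1 √(2·3)=2.449, P2 √(9·10)=9.487, P3 √(1·2)=1.414, P4 √(6·7)=6.481, P5 √(10·11)=10.488.
Each quota rounded against its threshold gives P1 3, P2 10, P3 1, P4 6, P5 10 (total 30).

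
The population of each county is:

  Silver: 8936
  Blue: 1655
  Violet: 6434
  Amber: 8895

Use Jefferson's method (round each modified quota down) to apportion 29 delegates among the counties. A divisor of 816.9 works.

Silver=10; Blue=2; Violet=7; Amber=10

With modified divisor 816.9: modified quotas Silver 10.939, Blue 2.026, Violet 7.876, Amber 10.889.
Rounding down: Silver 10, Blue 2, Violet 7, Amber 10 (total 29).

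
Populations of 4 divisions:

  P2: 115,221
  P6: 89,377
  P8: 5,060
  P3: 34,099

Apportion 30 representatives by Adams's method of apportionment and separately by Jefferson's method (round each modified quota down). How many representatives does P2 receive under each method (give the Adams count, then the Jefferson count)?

Adams: P2 14, P6 11, P8 1, P3 4.
Jefferson: P2 15, P6 11, P8 0, P3 4.
P2 gets 14 under Adams and 15 under Jefferson.

14 and 15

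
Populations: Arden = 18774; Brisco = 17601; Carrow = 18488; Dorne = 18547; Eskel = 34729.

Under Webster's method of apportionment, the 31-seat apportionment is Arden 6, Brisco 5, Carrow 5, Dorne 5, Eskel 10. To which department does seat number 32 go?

Dorne

Priority for the next seat is population ÷ (current seats + 0.5).
Priorities: Arden 2888.308, Brisco 3200.182, Carrow 3361.455, Dorne 3372.182, Eskel 3307.524.
Highest priority: Dorne.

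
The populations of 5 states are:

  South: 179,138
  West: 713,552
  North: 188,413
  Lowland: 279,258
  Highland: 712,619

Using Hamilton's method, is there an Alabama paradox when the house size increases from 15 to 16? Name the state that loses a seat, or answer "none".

North

At 15 seats: South 1, West 5, North 2, Lowland 2, Highland 5.
At 16 seats: South 1, West 6, North 1, Lowland 2, Highland 6.
North drops from 2 to 1.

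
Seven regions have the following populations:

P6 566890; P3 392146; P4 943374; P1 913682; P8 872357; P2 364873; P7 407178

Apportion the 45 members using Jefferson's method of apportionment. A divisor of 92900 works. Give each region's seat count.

P6 6, P3 4, P4 10, P1 9, P8 9, P2 3, P7 4

With modified divisor 92900: modified quotas P6 6.102, P3 4.221, P4 10.155, P1 9.835, P8 9.390, P2 3.928, P7 4.383.
Rounding down: P6 6, P3 4, P4 10, P1 9, P8 9, P2 3, P7 4 (total 45).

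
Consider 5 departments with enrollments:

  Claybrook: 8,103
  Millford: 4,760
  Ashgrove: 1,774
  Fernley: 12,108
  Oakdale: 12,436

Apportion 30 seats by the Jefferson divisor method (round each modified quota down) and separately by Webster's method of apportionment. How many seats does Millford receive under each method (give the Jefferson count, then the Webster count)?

Jefferson: Claybrook 6, Millford 3, Ashgrove 1, Fernley 10, Oakdale 10.
Webster: Claybrook 6, Millford 4, Ashgrove 1, Fernley 9, Oakdale 10.
Millford gets 3 under Jefferson and 4 under Webster.

3 and 4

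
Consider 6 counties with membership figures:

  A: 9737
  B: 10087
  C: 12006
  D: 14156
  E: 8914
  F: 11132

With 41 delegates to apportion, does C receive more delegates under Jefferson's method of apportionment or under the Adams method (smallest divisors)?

Jefferson: A 6, B 6, C 8, D 9, E 5, F 7.
Adams: A 6, B 6, C 7, D 9, E 6, F 7.
C gets 8 under Jefferson and 7 under Adams.

Jefferson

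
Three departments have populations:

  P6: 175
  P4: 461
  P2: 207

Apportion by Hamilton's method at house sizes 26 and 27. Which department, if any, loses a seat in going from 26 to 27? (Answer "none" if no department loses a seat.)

P6

At 26 seats: P6 6, P4 14, P2 6.
At 27 seats: P6 5, P4 15, P2 7.
P6 drops from 6 to 5.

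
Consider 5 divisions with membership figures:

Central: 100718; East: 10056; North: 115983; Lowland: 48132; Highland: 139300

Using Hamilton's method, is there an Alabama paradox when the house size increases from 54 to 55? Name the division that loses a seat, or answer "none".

East

At 54 seats: Central 13, East 2, North 15, Lowland 6, Highland 18.
At 55 seats: Central 13, East 1, North 16, Lowland 6, Highland 19.
East drops from 2 to 1.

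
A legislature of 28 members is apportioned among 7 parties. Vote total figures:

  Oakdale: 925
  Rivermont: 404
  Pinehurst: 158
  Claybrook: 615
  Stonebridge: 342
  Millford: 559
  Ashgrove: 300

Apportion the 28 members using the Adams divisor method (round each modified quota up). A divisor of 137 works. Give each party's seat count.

Oakdale=7, Rivermont=3, Pinehurst=2, Claybrook=5, Stonebridge=3, Millford=5, Ashgrove=3

With modified divisor 137: modified quotas Oakdale 6.752, Rivermont 2.949, Pinehurst 1.153, Claybrook 4.489, Stonebridge 2.496, Millford 4.080, Ashgrove 2.190.
Rounding up: Oakdale 7, Rivermont 3, Pinehurst 2, Claybrook 5, Stonebridge 3, Millford 5, Ashgrove 3 (total 28).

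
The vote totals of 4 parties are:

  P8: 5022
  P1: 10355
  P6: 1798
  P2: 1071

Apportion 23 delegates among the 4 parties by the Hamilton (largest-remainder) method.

Standard divisor: 18246 ÷ 23 ≈ 793.304.
Standard quotas: P8 6.3305, P1 13.0530, P6 2.2665, P2 1.3500.
Lower quotas: P8 6, P1 13, P6 2, P2 1 (sum 22, leaving 1 seat).
Remainders in descending order: P2 0.3500, P8 0.3305, P6 0.2665, P1 0.0530.
Largest remainder: P2 receives the extra seat.

P8: 6; P1: 13; P6: 2; P2: 2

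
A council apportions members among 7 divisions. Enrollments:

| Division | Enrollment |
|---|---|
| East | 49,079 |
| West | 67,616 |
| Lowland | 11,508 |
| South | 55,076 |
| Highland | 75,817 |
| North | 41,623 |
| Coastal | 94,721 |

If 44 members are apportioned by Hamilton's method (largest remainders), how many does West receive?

8

Standard divisor: 395440 ÷ 44 ≈ 8987.273.
Standard quotas: East 5.4609, West 7.5235, Lowland 1.2805, South 6.1282, Highland 8.4360, North 4.6313, Coastal 10.5395.
Lower quotas: East 5, West 7, Lowland 1, South 6, Highland 8, North 4, Coastal 10 (sum 41, leaving 3 seats).
Remainders in descending order: North 0.6313, Coastal 0.5395, West 0.5235, East 0.4609, Highland 0.4360, Lowland 0.2805, South 0.1282.
Largest remainders: North, Coastal, West receive the extra seats.
West receives 8.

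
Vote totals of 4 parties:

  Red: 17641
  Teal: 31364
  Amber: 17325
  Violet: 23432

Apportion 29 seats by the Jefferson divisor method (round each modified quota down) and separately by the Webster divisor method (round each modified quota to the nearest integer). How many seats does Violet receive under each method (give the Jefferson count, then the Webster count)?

8 and 7

Jefferson: Red 6, Teal 10, Amber 5, Violet 8.
Webster: Red 6, Teal 10, Amber 6, Violet 7.
Violet gets 8 under Jefferson and 7 under Webster.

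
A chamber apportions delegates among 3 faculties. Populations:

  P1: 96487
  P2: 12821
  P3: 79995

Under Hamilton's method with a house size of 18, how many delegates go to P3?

8

The standard divisor is 189303/18 ≈ 10516.833.
Standard quotas: P1 9.1745, P2 1.2191, P3 7.6064.
Lower quotas: P1 9, P2 1, P3 7 (sum 17, leaving 1 seat).
Remainders in descending order: P3 0.6064, P2 0.2191, P1 0.1745.
Largest remainder: P3 receives the extra seat.
P3 receives 8.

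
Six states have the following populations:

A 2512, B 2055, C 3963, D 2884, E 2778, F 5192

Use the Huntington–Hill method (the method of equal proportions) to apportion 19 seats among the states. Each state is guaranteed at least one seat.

A=2, B=2, C=4, D=3, E=3, F=5

With divisor 1080: modified quotas A 2.326, B 1.903, C 3.669, D 2.670, E 2.572, F 4.807.
Geometric-mean thresholds: A √(2·3)=2.449, B √(1·2)=1.414, C √(3·4)=3.464, D √(2·3)=2.449, E √(2·3)=2.449, F √(4·5)=4.472.
Each quota rounded against its threshold gives A 2, B 2, C 4, D 3, E 3, F 5 (total 19).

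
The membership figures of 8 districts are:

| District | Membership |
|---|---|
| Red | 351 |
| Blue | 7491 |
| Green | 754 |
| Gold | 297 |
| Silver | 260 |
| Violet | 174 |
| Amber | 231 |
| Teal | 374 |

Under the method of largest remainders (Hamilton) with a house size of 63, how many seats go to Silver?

Standard divisor: 9932 ÷ 63 ≈ 157.651.
Standard quotas: Red 2.2264, Blue 47.5164, Green 4.7827, Gold 1.8839, Silver 1.6492, Violet 1.1037, Amber 1.4653, Teal 2.3723.
Lower quotas: Red 2, Blue 47, Green 4, Gold 1, Silver 1, Violet 1, Amber 1, Teal 2 (sum 59, leaving 4 seats).
Remainders in descending order: Gold 0.8839, Green 0.7827, Silver 0.6492, Blue 0.5164, Amber 0.4653, Teal 0.3723, Red 0.2264, Violet 0.1037.
Largest remainders: Gold, Green, Silver, Blue receive the extra seats.
Silver receives 2.

2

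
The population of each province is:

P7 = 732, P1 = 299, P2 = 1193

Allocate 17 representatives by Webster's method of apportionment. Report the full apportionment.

P7=6, P1=2, P2=9

Standard divisor 2224/17 ≈ 130.824; standard quotas: P7 5.595, P1 2.286, P2 9.119.
Rounding to the nearest integer gives P7 6, P1 2, P2 9 — total 17, matching the house size, so no adjustment is needed.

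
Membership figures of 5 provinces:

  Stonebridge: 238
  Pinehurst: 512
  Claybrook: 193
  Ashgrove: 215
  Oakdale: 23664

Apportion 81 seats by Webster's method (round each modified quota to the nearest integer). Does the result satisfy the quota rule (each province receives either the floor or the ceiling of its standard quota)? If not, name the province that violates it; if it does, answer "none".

Oakdale

Standard quotas: Stonebridge 0.777, Pinehurst 1.671, Claybrook 0.630, Ashgrove 0.702, Oakdale 77.221.
Webster allocation: Stonebridge 1, Pinehurst 2, Claybrook 1, Ashgrove 1, Oakdale 76.
Oakdale has quota 77.221 (lower 77, upper 78) but receives 76 — outside the quota interval.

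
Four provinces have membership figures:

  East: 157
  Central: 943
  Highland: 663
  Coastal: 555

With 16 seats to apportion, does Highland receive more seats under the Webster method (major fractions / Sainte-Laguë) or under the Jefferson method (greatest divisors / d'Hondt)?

Webster: East 1, Central 6, Highland 5, Coastal 4.
Jefferson: East 1, Central 7, Highland 4, Coastal 4.
Highland gets 5 under Webster and 4 under Jefferson.

Webster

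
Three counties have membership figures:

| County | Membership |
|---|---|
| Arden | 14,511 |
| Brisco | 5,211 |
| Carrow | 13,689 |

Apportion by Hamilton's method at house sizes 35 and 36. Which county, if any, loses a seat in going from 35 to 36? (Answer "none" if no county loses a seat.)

Brisco

At 35 seats: Arden 15, Brisco 6, Carrow 14.
At 36 seats: Arden 16, Brisco 5, Carrow 15.
Brisco drops from 6 to 5.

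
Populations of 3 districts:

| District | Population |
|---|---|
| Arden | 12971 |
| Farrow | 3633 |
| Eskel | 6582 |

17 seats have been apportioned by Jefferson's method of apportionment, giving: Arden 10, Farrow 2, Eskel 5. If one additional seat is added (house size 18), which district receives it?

Priority for the next seat is population ÷ (current seats + 1).
Priorities: Arden 1179.182, Farrow 1211.000, Eskel 1097.000.
Highest priority: Farrow.

Farrow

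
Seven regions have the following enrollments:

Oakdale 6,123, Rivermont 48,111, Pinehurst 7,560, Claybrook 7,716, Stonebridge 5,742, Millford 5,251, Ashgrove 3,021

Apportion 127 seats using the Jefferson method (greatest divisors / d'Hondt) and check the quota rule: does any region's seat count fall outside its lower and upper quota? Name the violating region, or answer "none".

Standard quotas: Oakdale 9.310, Rivermont 73.154, Pinehurst 11.495, Claybrook 11.732, Stonebridge 8.731, Millford 7.984, Ashgrove 4.593.
Jefferson allocation: Oakdale 9, Rivermont 75, Pinehurst 11, Claybrook 12, Stonebridge 8, Millford 8, Ashgrove 4.
Rivermont has quota 73.154 (lower 73, upper 74) but receives 75 — outside the quota interval.

Rivermont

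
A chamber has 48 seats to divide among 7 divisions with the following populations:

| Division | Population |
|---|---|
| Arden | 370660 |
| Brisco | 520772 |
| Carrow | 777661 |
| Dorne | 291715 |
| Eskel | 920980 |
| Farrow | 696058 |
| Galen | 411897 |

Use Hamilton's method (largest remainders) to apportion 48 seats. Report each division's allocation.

Arden 5; Brisco 6; Carrow 9; Dorne 4; Eskel 11; Farrow 8; Galen 5

Total 3989743; standard divisor 3989743/48 ≈ 83119.646.
Standard quotas: Arden 4.4594, Brisco 6.2653, Carrow 9.3559, Dorne 3.5096, Eskel 11.0802, Farrow 8.3742, Galen 4.9555.
Lower quotas: Arden 4, Brisco 6, Carrow 9, Dorne 3, Eskel 11, Farrow 8, Galen 4 (sum 45, leaving 3 seats).
Remainders in descending order: Galen 0.9555, Dorne 0.5096, Arden 0.4594, Farrow 0.3742, Carrow 0.3559, Brisco 0.2653, Eskel 0.0802.
Largest remainders: Galen, Dorne, Arden receive the extra seats.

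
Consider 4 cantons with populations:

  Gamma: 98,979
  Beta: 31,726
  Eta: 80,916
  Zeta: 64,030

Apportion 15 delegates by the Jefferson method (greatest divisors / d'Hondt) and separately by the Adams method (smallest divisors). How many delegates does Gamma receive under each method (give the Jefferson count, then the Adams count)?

Jefferson: Gamma 6, Beta 1, Eta 5, Zeta 3.
Adams: Gamma 5, Beta 2, Eta 4, Zeta 4.
Gamma gets 6 under Jefferson and 5 under Adams.

6 and 5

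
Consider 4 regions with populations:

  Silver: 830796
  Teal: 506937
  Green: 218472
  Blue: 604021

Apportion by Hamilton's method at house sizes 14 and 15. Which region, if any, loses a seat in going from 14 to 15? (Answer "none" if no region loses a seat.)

Green

At 14 seats: Silver 5, Teal 3, Green 2, Blue 4.
At 15 seats: Silver 6, Teal 4, Green 1, Blue 4.
Green drops from 2 to 1.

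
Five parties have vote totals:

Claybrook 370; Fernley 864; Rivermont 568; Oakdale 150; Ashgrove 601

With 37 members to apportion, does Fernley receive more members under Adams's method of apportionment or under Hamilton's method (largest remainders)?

Adams: Claybrook 5, Fernley 12, Rivermont 8, Oakdale 3, Ashgrove 9.
Hamilton: Claybrook 5, Fernley 13, Rivermont 8, Oakdale 2, Ashgrove 9.
Fernley gets 12 under Adams and 13 under Hamilton.

Hamilton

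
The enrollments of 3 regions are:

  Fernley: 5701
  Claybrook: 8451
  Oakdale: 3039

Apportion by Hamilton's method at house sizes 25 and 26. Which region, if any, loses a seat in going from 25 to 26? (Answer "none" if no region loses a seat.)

Oakdale

At 25 seats: Fernley 8, Claybrook 12, Oakdale 5.
At 26 seats: Fernley 9, Claybrook 13, Oakdale 4.
Oakdale drops from 5 to 4.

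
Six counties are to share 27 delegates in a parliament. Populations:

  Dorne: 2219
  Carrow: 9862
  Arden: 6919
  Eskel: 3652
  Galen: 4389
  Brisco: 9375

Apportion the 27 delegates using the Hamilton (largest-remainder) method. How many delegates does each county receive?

Standard divisor: 36416 ÷ 27 ≈ 1348.741.
Standard quotas: Dorne 1.6452, Carrow 7.3120, Arden 5.1300, Eskel 2.7077, Galen 3.2541, Brisco 6.9509.
Lower quotas: Dorne 1, Carrow 7, Arden 5, Eskel 2, Galen 3, Brisco 6 (sum 24, leaving 3 seats).
Remainders in descending order: Brisco 0.9509, Eskel 0.7077, Dorne 0.6452, Carrow 0.3120, Galen 0.2541, Arden 0.1300.
Largest remainders: Brisco, Eskel, Dorne receive the extra seats.

Dorne 2; Carrow 7; Arden 5; Eskel 3; Galen 3; Brisco 7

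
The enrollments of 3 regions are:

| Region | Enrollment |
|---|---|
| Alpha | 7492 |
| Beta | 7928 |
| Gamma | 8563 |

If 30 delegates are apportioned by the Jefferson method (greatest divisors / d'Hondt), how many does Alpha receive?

Standard divisor 23983/30 ≈ 799.433; standard quotas: Alpha 9.372, Beta 9.917, Gamma 10.711.
Rounding down gives 9, 9, 10 = 28 seats, so the divisor must be adjusted.
With modified divisor 760: modified quotas Alpha 9.858, Beta 10.432, Gamma 11.267.
Rounding down: Alpha 9, Beta 10, Gamma 11 (total 30).
Alpha receives 9.

9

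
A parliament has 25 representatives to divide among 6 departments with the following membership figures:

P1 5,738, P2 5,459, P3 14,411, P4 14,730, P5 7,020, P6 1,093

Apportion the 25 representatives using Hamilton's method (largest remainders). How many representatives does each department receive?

P1: 3, P2: 3, P3: 7, P4: 8, P5: 4, P6: 0

Standard divisor: 48451 ÷ 25 ≈ 1938.04.
Standard quotas: P1 2.9607, P2 2.8168, P3 7.4359, P4 7.6005, P5 3.6222, P6 0.5640.
Lower quotas: P1 2, P2 2, P3 7, P4 7, P5 3, P6 0 (sum 21, leaving 4 seats).
Remainders in descending order: P1 0.9607, P2 0.8168, P5 0.6222, P4 0.6005, P6 0.5640, P3 0.4359.
The surplus seats go to P1, P2, P5, P4.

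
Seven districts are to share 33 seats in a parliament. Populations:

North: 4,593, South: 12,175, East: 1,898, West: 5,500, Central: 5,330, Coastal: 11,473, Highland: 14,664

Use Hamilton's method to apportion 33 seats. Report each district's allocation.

North 3, South 7, East 1, West 3, Central 3, Coastal 7, Highland 9

The standard divisor is 55633/33 ≈ 1685.848.
Standard quotas: North 2.7244, South 7.2219, East 1.1258, West 3.2625, Central 3.1616, Coastal 6.8055, Highland 8.6983.
Lower quotas: North 2, South 7, East 1, West 3, Central 3, Coastal 6, Highland 8 (sum 30, leaving 3 seats).
Remainders in descending order: Coastal 0.8055, North 0.7244, Highland 0.6983, West 0.2625, South 0.2219, Central 0.1616, East 0.1258.
Largest remainders: Coastal, North, Highland receive the extra seats.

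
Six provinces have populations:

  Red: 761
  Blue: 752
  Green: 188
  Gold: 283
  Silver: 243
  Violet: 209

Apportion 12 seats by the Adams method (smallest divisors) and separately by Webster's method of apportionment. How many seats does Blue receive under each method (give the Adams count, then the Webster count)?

Adams: Red 4, Blue 3, Green 1, Gold 2, Silver 1, Violet 1.
Webster: Red 4, Blue 4, Green 1, Gold 1, Silver 1, Violet 1.
Blue gets 3 under Adams and 4 under Webster.

3 and 4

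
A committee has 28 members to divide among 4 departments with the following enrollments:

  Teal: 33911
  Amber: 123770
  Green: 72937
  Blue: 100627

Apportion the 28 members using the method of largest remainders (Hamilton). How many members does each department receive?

The standard divisor is 331245/28 ≈ 11830.179.
Standard quotas: Teal 2.8665, Amber 10.4622, Green 6.1653, Blue 8.5060.
Lower quotas: Teal 2, Amber 10, Green 6, Blue 8 (sum 26, leaving 2 seats).
Remainders in descending order: Teal 0.8665, Blue 0.5060, Amber 0.4622, Green 0.1653.
Largest remainders: Teal, Blue receive the extra seats.

Teal 3, Amber 10, Green 6, Blue 9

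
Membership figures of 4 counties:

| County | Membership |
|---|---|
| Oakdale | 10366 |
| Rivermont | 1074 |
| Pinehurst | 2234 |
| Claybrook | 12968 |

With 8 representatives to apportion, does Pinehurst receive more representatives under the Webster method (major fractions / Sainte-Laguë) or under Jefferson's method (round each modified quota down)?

Webster

Webster: Oakdale 3, Rivermont 0, Pinehurst 1, Claybrook 4.
Jefferson: Oakdale 3, Rivermont 0, Pinehurst 0, Claybrook 5.
Pinehurst gets 1 under Webster and 0 under Jefferson.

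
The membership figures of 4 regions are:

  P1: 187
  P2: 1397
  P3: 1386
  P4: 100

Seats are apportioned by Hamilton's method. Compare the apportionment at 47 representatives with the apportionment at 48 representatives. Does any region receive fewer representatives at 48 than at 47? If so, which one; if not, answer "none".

At 47 seats: P1 3, P2 21, P3 21, P4 2.
At 48 seats: P1 3, P2 22, P3 22, P4 1.
P4 drops from 2 to 1.

P4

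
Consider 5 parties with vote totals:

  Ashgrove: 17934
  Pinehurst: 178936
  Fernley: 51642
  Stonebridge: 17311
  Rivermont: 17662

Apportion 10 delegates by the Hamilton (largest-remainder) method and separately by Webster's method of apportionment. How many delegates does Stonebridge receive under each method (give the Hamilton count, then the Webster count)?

0 and 1

Hamilton: Ashgrove 1, Pinehurst 6, Fernley 2, Stonebridge 0, Rivermont 1.
Webster: Ashgrove 1, Pinehurst 5, Fernley 2, Stonebridge 1, Rivermont 1.
Stonebridge gets 0 under Hamilton and 1 under Webster.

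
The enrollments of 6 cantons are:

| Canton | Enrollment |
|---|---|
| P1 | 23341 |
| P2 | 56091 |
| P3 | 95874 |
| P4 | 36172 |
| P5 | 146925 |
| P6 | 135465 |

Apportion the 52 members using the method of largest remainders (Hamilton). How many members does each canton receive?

P1 2; P2 6; P3 10; P4 4; P5 16; P6 14

The standard divisor is 493868/52 ≈ 9497.462.
Standard quotas: P1 2.4576, P2 5.9059, P3 10.0947, P4 3.8086, P5 15.4699, P6 14.2633.
Lower quotas: P1 2, P2 5, P3 10, P4 3, P5 15, P6 14 (sum 49, leaving 3 seats).
Remainders in descending order: P2 0.9059, P4 0.8086, P5 0.4699, P1 0.4576, P6 0.2633, P3 0.0947.
Largest remainders: P2, P4, P5 receive the extra seats.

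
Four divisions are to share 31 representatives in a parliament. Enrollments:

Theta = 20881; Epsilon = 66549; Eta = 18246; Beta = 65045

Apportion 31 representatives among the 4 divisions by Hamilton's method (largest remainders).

The standard divisor is 170721/31 ≈ 5507.129.
Standard quotas: Theta 3.7916, Epsilon 12.0842, Eta 3.3132, Beta 11.8111.
Lower quotas: Theta 3, Epsilon 12, Eta 3, Beta 11 (sum 29, leaving 2 seats).
Remainders in descending order: Beta 0.8111, Theta 0.7916, Eta 0.3132, Epsilon 0.0842.
The surplus seats go to Beta, Theta.

Theta=4; Epsilon=12; Eta=3; Beta=12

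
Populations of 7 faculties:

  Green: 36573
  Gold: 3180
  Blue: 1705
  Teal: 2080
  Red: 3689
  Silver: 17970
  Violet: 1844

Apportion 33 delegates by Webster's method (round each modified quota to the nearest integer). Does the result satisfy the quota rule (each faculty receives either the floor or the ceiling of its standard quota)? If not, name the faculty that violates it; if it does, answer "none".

Green

Standard quotas: Green 18.003, Gold 1.565, Blue 0.839, Teal 1.024, Red 1.816, Silver 8.845, Violet 0.908.
Webster allocation: Green 17, Gold 2, Blue 1, Teal 1, Red 2, Silver 9, Violet 1.
Green has quota 18.003 (lower 18, upper 19) but receives 17 — outside the quota interval.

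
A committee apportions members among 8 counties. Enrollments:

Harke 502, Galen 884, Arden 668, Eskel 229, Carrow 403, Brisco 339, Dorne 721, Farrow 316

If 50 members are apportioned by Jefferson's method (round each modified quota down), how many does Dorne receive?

Standard divisor 4062/50 ≈ 81.24; standard quotas: Harke 6.179, Galen 10.881, Arden 8.223, Eskel 2.819, Carrow 4.961, Brisco 4.173, Dorne 8.875, Farrow 3.890.
Rounding down gives 6, 10, 8, 2, 4, 4, 8, 3 = 45 seats, so the divisor must be adjusted.
With modified divisor 75: modified quotas Harke 6.693, Galen 11.787, Arden 8.907, Eskel 3.053, Carrow 5.373, Brisco 4.520, Dorne 9.613, Farrow 4.213.
Rounding down: Harke 6, Galen 11, Arden 8, Eskel 3, Carrow 5, Brisco 4, Dorne 9, Farrow 4 (total 50).
Dorne receives 9.

9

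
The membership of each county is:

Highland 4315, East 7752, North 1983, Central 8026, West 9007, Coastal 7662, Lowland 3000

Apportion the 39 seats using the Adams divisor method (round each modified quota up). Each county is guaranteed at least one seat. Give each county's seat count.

Standard divisor 41745/39 ≈ 1070.385; standard quotas: Highland 4.031, East 7.242, North 1.853, Central 7.498, West 8.415, Coastal 7.158, Lowland 2.803.
Rounding up gives 5, 8, 2, 8, 9, 8, 3 = 43 seats, so the divisor must be adjusted.
With modified divisor 1140: modified quotas Highland 3.785, East 6.800, North 1.739, Central 7.040, West 7.901, Coastal 6.721, Lowland 2.632.
Rounding up: Highland 4, East 7, North 2, Central 8, West 8, Coastal 7, Lowland 3 (total 39).

Highland=4; East=7; North=2; Central=8; West=8; Coastal=7; Lowland=3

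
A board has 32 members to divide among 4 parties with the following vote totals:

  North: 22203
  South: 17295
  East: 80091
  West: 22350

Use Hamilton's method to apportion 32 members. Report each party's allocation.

The standard divisor is 141939/32 ≈ 4435.594.
Standard quotas: North 5.0056, South 3.8991, East 18.0564, West 5.0388.
Lower quotas: North 5, South 3, East 18, West 5 (sum 31, leaving 1 seat).
Remainders in descending order: South 0.8991, East 0.0564, West 0.0388, North 0.0056.
Largest remainder: South receives the extra seat.

North 5; South 4; East 18; West 5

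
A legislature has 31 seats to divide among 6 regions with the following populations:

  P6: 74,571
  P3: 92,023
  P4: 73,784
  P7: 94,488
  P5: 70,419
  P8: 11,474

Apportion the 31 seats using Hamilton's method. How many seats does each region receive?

P6 6; P3 7; P4 5; P7 7; P5 5; P8 1

Total 416759; standard divisor 416759/31 ≈ 13443.839.
Standard quotas: P6 5.5469, P3 6.8450, P4 5.4883, P7 7.0283, P5 5.2380, P8 0.8535.
Lower quotas: P6 5, P3 6, P4 5, P7 7, P5 5, P8 0 (sum 28, leaving 3 seats).
Remainders in descending order: P8 0.8535, P3 0.8450, P6 0.5469, P4 0.4883, P5 0.2380, P7 0.0283.
The surplus seats go to P8, P3, P6.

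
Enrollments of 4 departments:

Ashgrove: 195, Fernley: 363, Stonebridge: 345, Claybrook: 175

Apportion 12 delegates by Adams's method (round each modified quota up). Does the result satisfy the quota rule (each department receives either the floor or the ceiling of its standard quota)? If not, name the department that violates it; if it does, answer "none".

none

Standard quotas: Ashgrove 2.171, Fernley 4.041, Stonebridge 3.840, Claybrook 1.948.
Adams allocation: Ashgrove 2, Fernley 4, Stonebridge 4, Claybrook 2.
Every allocation lies between the lower and upper quota.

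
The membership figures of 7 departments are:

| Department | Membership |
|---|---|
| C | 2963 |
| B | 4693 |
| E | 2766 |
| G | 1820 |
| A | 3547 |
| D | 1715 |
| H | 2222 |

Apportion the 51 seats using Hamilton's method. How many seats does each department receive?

C=8; B=12; E=7; G=5; A=9; D=4; H=6

The standard divisor is 19726/51 ≈ 386.784.
Standard quotas: C 7.661, B 12.133, E 7.151, G 4.705, A 9.170, D 4.434, H 5.745.
Lower quotas: C 7, B 12, E 7, G 4, A 9, D 4, H 5 (sum 48, leaving 3 seats).
Remainders in descending order: H 0.745, G 0.705, C 0.661, D 0.434, A 0.170, E 0.151, B 0.133.
The surplus seats go to H, G, C.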